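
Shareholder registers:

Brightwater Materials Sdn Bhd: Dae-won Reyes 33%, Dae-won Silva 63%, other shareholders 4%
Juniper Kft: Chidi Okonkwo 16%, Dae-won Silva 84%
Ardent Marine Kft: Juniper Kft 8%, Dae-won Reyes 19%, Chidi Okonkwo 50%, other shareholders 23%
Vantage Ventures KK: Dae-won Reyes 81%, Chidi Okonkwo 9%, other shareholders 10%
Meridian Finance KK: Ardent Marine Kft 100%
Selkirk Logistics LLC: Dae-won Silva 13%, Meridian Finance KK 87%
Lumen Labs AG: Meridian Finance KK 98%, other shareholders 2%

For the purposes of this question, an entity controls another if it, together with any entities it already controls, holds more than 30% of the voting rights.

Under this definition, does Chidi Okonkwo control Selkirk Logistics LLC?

Chidi holds 50% of Ardent, so Chidi controls Ardent.
Ardent holds 100% of Meridian, so Chidi controls Meridian.
Meridian holds 87% of Selkirk, so Chidi controls Selkirk.

Yes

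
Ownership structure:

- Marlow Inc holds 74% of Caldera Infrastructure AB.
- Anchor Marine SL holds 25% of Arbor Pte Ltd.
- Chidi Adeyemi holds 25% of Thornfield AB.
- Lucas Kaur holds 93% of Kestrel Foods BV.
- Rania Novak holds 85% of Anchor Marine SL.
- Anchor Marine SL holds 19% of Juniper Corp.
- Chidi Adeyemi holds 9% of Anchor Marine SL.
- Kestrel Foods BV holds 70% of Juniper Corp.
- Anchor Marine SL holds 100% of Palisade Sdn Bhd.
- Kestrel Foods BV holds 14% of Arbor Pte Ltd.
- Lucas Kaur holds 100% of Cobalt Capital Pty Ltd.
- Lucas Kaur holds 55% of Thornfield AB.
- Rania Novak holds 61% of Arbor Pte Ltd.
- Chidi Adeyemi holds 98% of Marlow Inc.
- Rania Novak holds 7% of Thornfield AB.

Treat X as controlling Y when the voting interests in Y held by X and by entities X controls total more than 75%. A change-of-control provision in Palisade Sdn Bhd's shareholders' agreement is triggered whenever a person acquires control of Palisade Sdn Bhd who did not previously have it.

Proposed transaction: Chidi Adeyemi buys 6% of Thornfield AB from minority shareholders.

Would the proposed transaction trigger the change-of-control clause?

No

The purchase changes only Chidi's holdings, so Chidi is the only person who could newly come to control Palisade.
Chidi holds 98% of Marlow, so Chidi controls Marlow.
Neither Chidi nor any entity Chidi controls holds any voting interest in Palisade.
So before the transaction, Chidi does not control Palisade.
After the purchase, Chidi's direct stake in Thornfield rises to 25% + 6% = 31%.
Chidi's side now holds 31% of Thornfield, not > 75%, so Chidi still does not control Thornfield.
After the transaction, neither Chidi nor any entity Chidi controls holds a voting interest in Palisade, so Chidi still does not control it.
No new person acquires control, so the clause is not triggered.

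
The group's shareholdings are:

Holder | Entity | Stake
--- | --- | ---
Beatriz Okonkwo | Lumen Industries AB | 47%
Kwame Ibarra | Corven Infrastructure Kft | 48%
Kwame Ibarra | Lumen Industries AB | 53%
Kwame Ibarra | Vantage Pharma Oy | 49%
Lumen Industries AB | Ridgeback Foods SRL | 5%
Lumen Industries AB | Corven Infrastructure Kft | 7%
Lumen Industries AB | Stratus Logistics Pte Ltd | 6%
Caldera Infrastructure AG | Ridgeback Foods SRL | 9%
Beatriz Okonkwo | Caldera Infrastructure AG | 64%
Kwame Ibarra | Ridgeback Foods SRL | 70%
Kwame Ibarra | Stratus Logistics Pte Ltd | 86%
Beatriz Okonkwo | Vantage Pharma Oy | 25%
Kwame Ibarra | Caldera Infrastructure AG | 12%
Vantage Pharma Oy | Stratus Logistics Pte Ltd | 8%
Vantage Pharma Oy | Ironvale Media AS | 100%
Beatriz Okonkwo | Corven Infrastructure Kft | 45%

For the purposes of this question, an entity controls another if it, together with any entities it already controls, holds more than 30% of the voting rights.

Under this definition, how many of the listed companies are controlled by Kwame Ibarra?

Kwame holds 53% of Lumen, so Kwame controls Lumen.
Lumen and Kwame together hold 5% + 70% = 75% of Ridgeback, so Kwame controls Ridgeback.
Kwame holds 49% of Vantage, so Kwame controls Vantage.
Kwame and Lumen together hold 48% + 7% = 55% of Corven, so Kwame controls Corven.
Vantage holds 100% of Ironvale, so Kwame controls Ironvale.
Kwame and Vantage and Lumen together hold 86% + 8% + 6% = 100% of Stratus, so Kwame controls Stratus.
No other company's threshold is met.
Kwame controls 6 companies.

6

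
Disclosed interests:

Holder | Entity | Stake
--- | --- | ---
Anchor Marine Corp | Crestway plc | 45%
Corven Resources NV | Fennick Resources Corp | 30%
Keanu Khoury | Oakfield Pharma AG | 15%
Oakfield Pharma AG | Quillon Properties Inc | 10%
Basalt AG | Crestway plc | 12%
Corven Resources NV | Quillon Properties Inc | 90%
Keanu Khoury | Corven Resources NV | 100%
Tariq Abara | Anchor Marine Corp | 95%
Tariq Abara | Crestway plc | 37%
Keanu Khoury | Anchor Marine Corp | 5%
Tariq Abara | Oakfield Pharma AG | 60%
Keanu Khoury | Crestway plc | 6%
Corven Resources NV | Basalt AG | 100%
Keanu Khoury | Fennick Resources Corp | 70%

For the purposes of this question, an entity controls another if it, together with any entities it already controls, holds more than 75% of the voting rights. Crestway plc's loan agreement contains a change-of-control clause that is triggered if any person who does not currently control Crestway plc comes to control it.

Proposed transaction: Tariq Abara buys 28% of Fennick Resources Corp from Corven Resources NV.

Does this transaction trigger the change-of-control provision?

No

The purchase adds only to Tariq's holdings (Corven's stake shrinks), so Tariq is the only person who could newly come to control Crestway.
Tariq holds 95% of Anchor, so Tariq controls Anchor.
Tariq and Anchor together hold 37% + 45% = 82% of Crestway, so Tariq controls Crestway.
So Tariq already controls Crestway before the transaction.
After the purchase, Tariq holds 28% of Fennick directly, and Corven's stake falls to 2%.
Tariq controlled Crestway already, so this is not a new person acquiring control; every other person's position is unchanged or reduced.
No new person acquires control, so the clause is not triggered.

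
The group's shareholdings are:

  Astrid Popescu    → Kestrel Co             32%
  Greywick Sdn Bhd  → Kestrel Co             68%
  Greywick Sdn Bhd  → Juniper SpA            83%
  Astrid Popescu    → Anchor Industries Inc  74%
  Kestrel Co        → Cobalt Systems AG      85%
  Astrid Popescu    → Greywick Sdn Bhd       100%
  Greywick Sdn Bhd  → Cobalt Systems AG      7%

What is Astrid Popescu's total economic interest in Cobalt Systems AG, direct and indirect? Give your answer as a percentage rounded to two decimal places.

92.00%

Astrid reaches Cobalt along 3 paths.
Via Greywick → Kestrel: 100% × 68% × 85% = 57.8%.
Via Kestrel: 32% × 85% = 27.2%.
Via Greywick: 100% × 7% = 7%.
Total: 57.8% + 27.2% + 7% = 92%.
Rounded: 92.00%.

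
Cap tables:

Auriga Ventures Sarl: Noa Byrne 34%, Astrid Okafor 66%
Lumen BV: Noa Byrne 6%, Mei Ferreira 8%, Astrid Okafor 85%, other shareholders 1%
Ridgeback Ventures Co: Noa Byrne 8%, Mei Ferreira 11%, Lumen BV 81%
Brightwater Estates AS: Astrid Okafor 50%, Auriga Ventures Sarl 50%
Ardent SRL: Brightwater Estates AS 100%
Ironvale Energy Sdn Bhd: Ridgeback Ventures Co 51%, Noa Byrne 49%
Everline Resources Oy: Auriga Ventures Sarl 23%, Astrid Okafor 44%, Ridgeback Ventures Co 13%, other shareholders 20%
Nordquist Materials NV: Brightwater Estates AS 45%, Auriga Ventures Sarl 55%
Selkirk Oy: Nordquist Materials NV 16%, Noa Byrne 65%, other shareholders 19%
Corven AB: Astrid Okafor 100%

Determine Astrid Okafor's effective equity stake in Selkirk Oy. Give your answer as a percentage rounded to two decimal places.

Astrid reaches Selkirk along 3 paths.
Via Brightwater → Nordquist: 50% × 45% × 16% = 3.6%.
Via Auriga → Brightwater → Nordquist: 66% × 50% × 45% × 16% = 2.376%.
Via Auriga → Nordquist: 66% × 55% × 16% = 5.808%.
Total: 3.6% + 2.376% + 5.808% = 11.784%.
Rounded: 11.78%.

11.78%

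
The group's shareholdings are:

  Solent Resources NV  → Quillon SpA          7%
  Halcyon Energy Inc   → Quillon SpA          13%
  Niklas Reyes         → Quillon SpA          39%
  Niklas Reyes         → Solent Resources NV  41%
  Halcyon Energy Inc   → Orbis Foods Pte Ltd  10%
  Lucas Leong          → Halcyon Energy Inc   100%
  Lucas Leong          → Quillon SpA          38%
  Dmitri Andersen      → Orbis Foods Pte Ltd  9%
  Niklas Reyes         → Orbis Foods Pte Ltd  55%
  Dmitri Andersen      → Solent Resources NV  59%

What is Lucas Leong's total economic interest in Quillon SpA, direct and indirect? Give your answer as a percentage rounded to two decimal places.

51.00%

Lucas reaches Quillon along 2 paths.
Via Halcyon: 100% × 13% = 13%.
Direct stake: 38% = 38%.
Total: 13% + 38% = 51%.
Rounded: 51.00%.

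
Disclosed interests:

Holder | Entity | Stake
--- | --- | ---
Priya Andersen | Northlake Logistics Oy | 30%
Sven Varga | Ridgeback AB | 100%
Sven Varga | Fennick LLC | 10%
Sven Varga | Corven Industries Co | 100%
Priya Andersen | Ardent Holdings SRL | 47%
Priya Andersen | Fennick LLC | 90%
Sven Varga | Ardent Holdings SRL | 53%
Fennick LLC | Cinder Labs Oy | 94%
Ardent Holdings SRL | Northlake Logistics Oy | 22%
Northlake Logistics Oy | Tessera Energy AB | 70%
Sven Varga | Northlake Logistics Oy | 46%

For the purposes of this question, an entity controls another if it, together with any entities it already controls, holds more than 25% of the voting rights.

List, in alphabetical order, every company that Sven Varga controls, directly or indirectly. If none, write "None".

Ardent Holdings SRL, Corven Industries Co, Northlake Logistics Oy, Ridgeback AB, Tessera Energy AB

Sven holds 53% of Ardent, so Sven controls Ardent.
Sven holds 100% of Corven, so Sven controls Corven.
Sven and Ardent together hold 46% + 22% = 68% of Northlake, so Sven controls Northlake.
Northlake holds 70% of Tessera, so Sven controls Tessera.
Sven holds 100% of Ridgeback, so Sven controls Ridgeback.
No other company's threshold is met.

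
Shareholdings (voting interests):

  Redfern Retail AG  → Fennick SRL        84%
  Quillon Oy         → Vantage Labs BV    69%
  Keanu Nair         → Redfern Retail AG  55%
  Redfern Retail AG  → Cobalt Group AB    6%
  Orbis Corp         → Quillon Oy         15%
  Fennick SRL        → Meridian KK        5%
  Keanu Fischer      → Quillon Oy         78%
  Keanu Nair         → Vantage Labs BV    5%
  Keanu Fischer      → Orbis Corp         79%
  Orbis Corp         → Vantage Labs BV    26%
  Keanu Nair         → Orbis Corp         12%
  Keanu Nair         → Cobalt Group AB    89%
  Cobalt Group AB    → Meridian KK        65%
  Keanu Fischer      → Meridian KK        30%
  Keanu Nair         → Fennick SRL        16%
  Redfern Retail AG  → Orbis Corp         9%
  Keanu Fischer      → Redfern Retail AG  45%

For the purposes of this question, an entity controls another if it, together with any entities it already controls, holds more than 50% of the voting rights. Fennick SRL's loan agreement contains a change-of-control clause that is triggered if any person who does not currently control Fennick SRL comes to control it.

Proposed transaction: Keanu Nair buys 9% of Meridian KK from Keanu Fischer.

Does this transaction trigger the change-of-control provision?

The purchase adds only to Keanu Nair's holdings (Keanu Fischer's stake shrinks), so Keanu Nair is the only person who could newly come to control Fennick.
Keanu Nair holds 55% of Redfern, so Keanu Nair controls Redfern.
Redfern and Keanu Nair together hold 84% + 16% = 100% of Fennick, so Keanu Nair controls Fennick.
So Keanu Nair already controls Fennick before the transaction.
After the purchase, Keanu Nair holds 9% of Meridian directly, and Keanu Fischer's stake falls to 21%.
Keanu Nair controlled Fennick already, so this is not a new person acquiring control; every other person's position is unchanged or reduced.
No new person acquires control, so the clause is not triggered.

No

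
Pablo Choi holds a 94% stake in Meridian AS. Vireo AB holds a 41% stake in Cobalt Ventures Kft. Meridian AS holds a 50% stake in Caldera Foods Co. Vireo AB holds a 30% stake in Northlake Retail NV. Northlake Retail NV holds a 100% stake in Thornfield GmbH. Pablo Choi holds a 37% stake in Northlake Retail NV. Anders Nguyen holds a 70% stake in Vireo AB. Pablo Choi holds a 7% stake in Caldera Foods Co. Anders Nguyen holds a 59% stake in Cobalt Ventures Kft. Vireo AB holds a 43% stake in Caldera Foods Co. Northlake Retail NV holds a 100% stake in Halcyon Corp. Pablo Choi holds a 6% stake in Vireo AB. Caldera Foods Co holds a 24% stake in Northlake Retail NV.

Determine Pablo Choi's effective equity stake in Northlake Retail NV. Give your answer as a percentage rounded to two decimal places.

Pablo reaches Northlake along 5 paths.
Via Vireo: 6% × 30% = 1.8%.
Via Meridian → Caldera: 94% × 50% × 24% = 11.28%.
Via Vireo → Caldera: 6% × 43% × 24% = 0.6192%.
Via Caldera: 7% × 24% = 1.68%.
Direct stake: 37% = 37%.
Total: 1.8% + 11.28% + 0.6192% + 1.68% + 37% = 52.3792%.
Rounded: 52.38%.

52.38%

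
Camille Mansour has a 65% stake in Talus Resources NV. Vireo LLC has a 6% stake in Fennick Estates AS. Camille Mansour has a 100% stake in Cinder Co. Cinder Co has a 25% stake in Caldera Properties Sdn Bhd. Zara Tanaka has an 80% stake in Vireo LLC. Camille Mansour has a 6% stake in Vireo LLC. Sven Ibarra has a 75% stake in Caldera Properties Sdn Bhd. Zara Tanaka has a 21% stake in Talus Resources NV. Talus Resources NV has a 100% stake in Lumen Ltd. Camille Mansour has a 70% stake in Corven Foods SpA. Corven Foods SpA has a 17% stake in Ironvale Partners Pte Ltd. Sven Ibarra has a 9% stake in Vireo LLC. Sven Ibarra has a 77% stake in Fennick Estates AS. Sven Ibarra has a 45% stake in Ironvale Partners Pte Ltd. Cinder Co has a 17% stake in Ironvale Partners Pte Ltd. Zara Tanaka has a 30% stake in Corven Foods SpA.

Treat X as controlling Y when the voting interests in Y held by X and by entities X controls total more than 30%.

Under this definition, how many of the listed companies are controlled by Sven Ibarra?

Sven holds 77% of Fennick, so Sven controls Fennick.
Sven holds 45% of Ironvale, so Sven controls Ironvale.
Sven holds 75% of Caldera, so Sven controls Caldera.
No other company's threshold is met.
Sven controls 3 companies.

3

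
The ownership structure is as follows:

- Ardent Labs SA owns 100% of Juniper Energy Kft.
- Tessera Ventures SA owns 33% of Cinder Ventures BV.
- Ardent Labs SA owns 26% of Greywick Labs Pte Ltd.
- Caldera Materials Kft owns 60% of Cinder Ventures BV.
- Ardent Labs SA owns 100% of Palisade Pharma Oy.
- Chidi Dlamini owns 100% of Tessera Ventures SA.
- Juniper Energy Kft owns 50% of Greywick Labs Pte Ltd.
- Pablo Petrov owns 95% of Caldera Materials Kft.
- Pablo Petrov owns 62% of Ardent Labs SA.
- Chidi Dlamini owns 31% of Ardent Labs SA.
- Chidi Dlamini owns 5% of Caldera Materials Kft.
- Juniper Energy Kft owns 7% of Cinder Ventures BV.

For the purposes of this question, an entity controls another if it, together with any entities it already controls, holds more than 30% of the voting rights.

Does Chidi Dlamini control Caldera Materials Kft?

Chidi holds 100% of Tessera, so Chidi controls Tessera.
Chidi holds 31% of Ardent, so Chidi controls Ardent.
Ardent holds 100% of Palisade, so Chidi controls Palisade.
Ardent holds 100% of Juniper, so Chidi controls Juniper.
Juniper and Tessera together hold 7% + 33% = 40% of Cinder, so Chidi controls Cinder.
Ardent and Juniper together hold 26% + 50% = 76% of Greywick, so Chidi controls Greywick.
In Caldera, Chidi's side holds only 5%, not > 30%.
So Chidi does not control Caldera.

No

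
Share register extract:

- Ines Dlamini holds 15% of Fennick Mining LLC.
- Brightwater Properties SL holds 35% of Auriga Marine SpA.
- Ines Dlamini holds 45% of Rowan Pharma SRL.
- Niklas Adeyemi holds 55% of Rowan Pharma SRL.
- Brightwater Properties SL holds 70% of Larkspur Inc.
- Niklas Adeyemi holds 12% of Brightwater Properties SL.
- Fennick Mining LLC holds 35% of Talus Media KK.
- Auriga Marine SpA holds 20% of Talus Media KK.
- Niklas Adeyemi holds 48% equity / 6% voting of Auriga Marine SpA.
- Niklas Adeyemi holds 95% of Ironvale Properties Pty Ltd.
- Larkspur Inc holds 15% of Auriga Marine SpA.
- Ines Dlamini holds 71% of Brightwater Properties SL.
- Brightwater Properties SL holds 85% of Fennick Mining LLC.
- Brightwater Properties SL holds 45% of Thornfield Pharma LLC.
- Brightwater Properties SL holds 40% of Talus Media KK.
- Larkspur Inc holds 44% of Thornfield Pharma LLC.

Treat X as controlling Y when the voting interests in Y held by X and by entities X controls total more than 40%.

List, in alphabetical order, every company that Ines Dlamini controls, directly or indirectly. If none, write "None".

Auriga Marine SpA, Brightwater Properties SL, Fennick Mining LLC, Larkspur Inc, Rowan Pharma SRL, Talus Media KK, Thornfield Pharma LLC

Ines holds 71% of Brightwater, so Ines controls Brightwater.
Ines holds 45% of Rowan, so Ines controls Rowan.
Brightwater holds 70% of Larkspur, so Ines controls Larkspur.
Brightwater and Ines together hold 85% + 15% = 100% of Fennick, so Ines controls Fennick.
Brightwater and Larkspur together hold 35% + 15% = 50% of Auriga, so Ines controls Auriga.
Larkspur and Brightwater together hold 44% + 45% = 89% of Thornfield, so Ines controls Thornfield.
Fennick and Brightwater and Auriga together hold 35% + 40% + 20% = 95% of Talus, so Ines controls Talus.
No other company's threshold is met.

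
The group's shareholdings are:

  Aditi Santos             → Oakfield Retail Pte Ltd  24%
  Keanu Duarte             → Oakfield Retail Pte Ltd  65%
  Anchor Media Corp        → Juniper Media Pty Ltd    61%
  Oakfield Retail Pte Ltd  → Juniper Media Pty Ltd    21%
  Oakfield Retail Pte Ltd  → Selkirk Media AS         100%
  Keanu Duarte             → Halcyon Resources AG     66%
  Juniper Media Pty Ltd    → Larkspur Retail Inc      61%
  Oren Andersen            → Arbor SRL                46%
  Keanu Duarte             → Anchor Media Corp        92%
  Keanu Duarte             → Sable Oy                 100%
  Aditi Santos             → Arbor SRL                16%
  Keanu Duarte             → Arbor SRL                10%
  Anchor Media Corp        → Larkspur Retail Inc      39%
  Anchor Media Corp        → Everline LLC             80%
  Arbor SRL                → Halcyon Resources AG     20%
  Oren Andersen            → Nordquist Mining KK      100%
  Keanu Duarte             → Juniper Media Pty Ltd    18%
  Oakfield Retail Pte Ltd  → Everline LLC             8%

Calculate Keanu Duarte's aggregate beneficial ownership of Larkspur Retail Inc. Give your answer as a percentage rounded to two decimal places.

Keanu reaches Larkspur along 4 paths.
Via Oakfield → Juniper: 65% × 21% × 61% = 8.3265%.
Via Juniper: 18% × 61% = 10.98%.
Via Anchor → Juniper: 92% × 61% × 61% = 34.2332%.
Via Anchor: 92% × 39% = 35.88%.
Total: 8.3265% + 10.98% + 34.2332% + 35.88% = 89.4197%.
Rounded: 89.42%.

89.42%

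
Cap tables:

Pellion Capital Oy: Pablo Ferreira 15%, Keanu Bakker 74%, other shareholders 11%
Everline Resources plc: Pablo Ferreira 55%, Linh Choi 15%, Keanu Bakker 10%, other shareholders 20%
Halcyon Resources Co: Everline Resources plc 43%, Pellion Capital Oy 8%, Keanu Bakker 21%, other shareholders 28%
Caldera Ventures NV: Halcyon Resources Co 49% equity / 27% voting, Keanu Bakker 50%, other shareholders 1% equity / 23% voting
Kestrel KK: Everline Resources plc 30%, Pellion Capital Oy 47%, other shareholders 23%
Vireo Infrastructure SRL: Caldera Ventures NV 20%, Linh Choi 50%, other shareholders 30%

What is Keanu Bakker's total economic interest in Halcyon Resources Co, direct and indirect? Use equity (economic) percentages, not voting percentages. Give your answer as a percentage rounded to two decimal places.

31.22%

Keanu reaches Halcyon along 3 paths.
Via Everline: 10% × 43% = 4.3%.
Via Pellion: 74% × 8% = 5.92%.
Direct stake: 21% = 21%.
Total: 4.3% + 5.92% + 21% = 31.22%.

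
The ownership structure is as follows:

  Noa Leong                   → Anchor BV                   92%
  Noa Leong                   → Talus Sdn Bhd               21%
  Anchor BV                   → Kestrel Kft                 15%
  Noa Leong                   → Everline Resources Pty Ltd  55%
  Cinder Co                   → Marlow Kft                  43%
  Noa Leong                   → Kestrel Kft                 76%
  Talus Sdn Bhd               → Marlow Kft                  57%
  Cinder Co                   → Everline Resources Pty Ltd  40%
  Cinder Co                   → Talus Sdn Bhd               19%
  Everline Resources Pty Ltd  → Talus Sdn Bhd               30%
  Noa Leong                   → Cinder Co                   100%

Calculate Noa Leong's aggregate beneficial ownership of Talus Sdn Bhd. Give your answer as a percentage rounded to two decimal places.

Noa reaches Talus along 4 paths.
Via Cinder: 100% × 19% = 19%.
Direct stake: 21% = 21%.
Via Cinder → Everline: 100% × 40% × 30% = 12%.
Via Everline: 55% × 30% = 16.5%.
Total: 19% + 21% + 12% + 16.5% = 68.5%.
Rounded: 68.50%.

68.50%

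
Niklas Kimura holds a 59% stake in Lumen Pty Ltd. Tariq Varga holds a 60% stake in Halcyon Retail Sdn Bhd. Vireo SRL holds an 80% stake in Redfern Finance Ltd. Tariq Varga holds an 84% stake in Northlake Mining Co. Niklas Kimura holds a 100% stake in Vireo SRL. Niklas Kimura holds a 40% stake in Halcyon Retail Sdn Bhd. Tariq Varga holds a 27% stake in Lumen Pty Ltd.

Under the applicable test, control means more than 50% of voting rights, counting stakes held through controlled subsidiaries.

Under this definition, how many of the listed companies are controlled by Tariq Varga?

Tariq holds 60% of Halcyon, so Tariq controls Halcyon.
Tariq holds 84% of Northlake, so Tariq controls Northlake.
No other company's threshold is met.
Tariq controls 2 companies.

2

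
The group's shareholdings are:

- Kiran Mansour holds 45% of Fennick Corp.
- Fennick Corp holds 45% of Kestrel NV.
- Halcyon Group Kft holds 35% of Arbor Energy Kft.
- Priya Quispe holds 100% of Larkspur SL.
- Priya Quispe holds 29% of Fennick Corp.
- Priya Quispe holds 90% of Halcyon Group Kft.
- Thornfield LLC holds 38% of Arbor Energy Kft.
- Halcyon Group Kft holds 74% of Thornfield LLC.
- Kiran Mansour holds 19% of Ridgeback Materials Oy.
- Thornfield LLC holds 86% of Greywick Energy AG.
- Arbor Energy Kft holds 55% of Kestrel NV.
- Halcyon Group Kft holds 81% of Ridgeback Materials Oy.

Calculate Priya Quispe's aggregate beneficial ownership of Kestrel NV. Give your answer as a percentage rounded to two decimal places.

44.29%

Priya reaches Kestrel along 3 paths.
Via Halcyon → Thornfield → Arbor: 90% × 74% × 38% × 55% = 13.9194%.
Via Halcyon → Arbor: 90% × 35% × 55% = 17.325%.
Via Fennick: 29% × 45% = 13.05%.
Total: 13.9194% + 17.325% + 13.05% = 44.2944%.
Rounded: 44.29%.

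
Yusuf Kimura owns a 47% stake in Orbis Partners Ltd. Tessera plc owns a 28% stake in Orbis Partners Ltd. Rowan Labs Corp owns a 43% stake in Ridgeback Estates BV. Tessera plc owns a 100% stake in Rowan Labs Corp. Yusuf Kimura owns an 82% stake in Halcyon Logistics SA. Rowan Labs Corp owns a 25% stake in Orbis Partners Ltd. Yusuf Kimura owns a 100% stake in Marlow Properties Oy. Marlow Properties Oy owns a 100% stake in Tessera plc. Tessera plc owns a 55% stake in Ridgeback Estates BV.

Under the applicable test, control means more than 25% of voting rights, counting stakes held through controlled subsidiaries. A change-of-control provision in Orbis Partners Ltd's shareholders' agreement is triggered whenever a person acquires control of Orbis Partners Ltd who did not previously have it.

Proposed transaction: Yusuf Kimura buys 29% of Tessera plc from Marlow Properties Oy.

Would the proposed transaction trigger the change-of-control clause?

No

The purchase adds only to Yusuf's holdings (Marlow's stake shrinks), so Yusuf is the only person who could newly come to control Orbis.
Yusuf holds 100% of Marlow, so Yusuf controls Marlow.
Marlow holds 100% of Tessera, so Yusuf controls Tessera.
Tessera holds 100% of Rowan, so Yusuf controls Rowan.
Rowan and Yusuf and Tessera together hold 25% + 47% + 28% = 100% of Orbis, so Yusuf controls Orbis.
So Yusuf already controls Orbis before the transaction.
After the purchase, Yusuf holds 29% of Tessera directly, and Marlow's stake falls to 71%.
Yusuf controlled Orbis already, so this is not a new person acquiring control; every other person's position is unchanged or reduced.
No new person acquires control, so the clause is not triggered.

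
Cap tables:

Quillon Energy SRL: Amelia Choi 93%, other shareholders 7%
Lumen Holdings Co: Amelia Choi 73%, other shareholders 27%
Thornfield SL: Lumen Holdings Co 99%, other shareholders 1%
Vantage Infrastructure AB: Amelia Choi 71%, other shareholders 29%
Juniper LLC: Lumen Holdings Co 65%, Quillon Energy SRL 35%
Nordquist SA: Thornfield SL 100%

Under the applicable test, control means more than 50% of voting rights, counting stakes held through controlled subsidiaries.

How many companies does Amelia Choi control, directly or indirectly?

6

Amelia holds 93% of Quillon, so Amelia controls Quillon.
Amelia holds 73% of Lumen, so Amelia controls Lumen.
Lumen holds 99% of Thornfield, so Amelia controls Thornfield.
Amelia holds 71% of Vantage, so Amelia controls Vantage.
Lumen and Quillon together hold 65% + 35% = 100% of Juniper, so Amelia controls Juniper.
Thornfield holds 100% of Nordquist, so Amelia controls Nordquist.
Amelia controls 6 companies.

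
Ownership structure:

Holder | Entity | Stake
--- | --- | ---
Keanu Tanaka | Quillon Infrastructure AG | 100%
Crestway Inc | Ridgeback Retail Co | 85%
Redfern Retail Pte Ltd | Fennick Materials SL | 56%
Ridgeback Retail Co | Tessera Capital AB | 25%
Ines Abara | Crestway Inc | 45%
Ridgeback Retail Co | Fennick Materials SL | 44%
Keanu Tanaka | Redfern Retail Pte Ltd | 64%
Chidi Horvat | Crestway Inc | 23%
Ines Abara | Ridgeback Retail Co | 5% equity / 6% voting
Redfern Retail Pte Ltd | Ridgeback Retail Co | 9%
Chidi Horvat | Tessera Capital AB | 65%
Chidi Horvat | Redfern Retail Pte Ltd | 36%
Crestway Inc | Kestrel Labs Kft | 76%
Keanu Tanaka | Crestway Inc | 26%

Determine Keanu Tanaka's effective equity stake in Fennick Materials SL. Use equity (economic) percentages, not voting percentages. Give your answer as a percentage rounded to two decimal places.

48.10%

Keanu reaches Fennick along 3 paths.
Via Redfern: 64% × 56% = 35.84%.
Via Redfern → Ridgeback: 64% × 9% × 44% = 2.5344%.
Via Crestway → Ridgeback: 26% × 85% × 44% = 9.724%.
Total: 35.84% + 2.5344% + 9.724% = 48.0984%.
Rounded: 48.10%.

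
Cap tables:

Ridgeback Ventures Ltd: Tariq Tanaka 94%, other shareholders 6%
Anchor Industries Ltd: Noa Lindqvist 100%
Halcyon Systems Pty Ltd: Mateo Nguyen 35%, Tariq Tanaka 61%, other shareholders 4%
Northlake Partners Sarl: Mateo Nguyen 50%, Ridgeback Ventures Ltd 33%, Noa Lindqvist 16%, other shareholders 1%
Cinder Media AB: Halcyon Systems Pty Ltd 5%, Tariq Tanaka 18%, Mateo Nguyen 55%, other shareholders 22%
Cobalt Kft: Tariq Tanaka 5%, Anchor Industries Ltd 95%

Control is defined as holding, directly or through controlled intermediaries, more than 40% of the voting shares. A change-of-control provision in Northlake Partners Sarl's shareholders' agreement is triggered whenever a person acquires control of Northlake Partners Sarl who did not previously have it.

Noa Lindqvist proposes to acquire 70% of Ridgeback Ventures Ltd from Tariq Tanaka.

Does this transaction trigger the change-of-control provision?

The purchase adds only to Noa's holdings (Tariq's stake shrinks), so Noa is the only person who could newly come to control Northlake.
Noa holds 100% of Anchor, so Noa controls Anchor.
Anchor holds 95% of Cobalt, so Noa controls Cobalt.
In Northlake, Noa's side holds only 16%, not > 40%.
So before the transaction, Noa does not control Northlake.
After the purchase, Noa holds 70% of Ridgeback directly, and Tariq's stake falls to 24%.
Noa holds 70% of Ridgeback, so Noa controls Ridgeback.
Ridgeback and Noa together hold 33% + 16% = 49% of Northlake, so Noa controls Northlake.
Noa did not control Northlake before and does after, so the clause is triggered.

Yes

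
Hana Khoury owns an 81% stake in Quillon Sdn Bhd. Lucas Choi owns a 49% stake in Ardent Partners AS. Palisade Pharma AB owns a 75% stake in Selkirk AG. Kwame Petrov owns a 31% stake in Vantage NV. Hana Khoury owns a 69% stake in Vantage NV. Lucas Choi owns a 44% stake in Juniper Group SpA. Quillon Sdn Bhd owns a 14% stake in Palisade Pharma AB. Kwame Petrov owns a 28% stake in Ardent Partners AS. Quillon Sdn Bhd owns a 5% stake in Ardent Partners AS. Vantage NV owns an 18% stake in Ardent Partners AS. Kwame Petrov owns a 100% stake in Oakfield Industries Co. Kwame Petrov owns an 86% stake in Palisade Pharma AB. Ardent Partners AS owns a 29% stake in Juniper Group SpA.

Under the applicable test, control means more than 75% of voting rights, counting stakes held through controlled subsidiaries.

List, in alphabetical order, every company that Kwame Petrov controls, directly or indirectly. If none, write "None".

Oakfield Industries Co, Palisade Pharma AB

Kwame holds 86% of Palisade, so Kwame controls Palisade.
Kwame holds 100% of Oakfield, so Kwame controls Oakfield.
No other company's threshold is met.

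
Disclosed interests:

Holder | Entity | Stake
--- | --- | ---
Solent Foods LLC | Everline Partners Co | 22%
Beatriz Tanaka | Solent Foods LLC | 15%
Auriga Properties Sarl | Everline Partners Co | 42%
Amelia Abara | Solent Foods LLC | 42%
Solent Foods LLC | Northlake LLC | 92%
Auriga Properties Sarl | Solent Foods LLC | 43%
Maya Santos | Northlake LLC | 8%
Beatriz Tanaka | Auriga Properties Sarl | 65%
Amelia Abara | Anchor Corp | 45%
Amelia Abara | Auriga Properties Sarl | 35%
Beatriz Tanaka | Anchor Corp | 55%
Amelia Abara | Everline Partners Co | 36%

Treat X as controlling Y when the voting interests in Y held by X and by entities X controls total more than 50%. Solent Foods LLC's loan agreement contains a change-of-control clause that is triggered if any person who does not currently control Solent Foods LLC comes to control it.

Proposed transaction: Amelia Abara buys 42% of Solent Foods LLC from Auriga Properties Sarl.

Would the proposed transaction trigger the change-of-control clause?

The purchase adds only to Amelia's holdings (Auriga's stake shrinks), so Amelia is the only person who could newly come to control Solent.
Amelia's largest direct stake is 45% in Anchor, which does not meet the threshold, so Amelia controls no company.
In Solent, Amelia's side holds only 42%, not > 50%.
So before the transaction, Amelia does not control Solent.
After the purchase, Amelia's direct stake in Solent rises to 42% + 42% = 84%, and Auriga's stake falls to 1%.
Amelia holds 84% of Solent, so Amelia controls Solent.
Amelia did not control Solent before and does after, so the clause is triggered.

Yes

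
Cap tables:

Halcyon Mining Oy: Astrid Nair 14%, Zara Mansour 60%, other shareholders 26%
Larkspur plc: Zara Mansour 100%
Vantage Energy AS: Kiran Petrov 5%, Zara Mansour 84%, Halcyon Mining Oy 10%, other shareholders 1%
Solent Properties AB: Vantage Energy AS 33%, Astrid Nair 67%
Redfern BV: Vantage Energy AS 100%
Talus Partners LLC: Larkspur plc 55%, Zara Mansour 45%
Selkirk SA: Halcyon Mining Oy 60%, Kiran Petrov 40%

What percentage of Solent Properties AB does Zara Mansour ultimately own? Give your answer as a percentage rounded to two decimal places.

Zara reaches Solent along 2 paths.
Via Vantage: 84% × 33% = 27.72%.
Via Halcyon → Vantage: 60% × 10% × 33% = 1.98%.
Total: 27.72% + 1.98% = 29.7%.
Rounded: 29.70%.

29.70%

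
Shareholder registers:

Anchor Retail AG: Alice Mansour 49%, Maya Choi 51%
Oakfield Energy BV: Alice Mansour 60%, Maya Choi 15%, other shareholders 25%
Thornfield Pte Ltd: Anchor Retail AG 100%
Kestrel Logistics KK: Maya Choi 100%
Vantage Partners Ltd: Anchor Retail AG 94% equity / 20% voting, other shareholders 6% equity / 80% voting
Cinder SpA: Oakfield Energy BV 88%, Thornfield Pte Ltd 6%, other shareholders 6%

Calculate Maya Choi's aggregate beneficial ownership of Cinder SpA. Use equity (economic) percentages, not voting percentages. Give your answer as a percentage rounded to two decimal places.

16.26%

Maya reaches Cinder along 2 paths.
Via Oakfield: 15% × 88% = 13.2%.
Via Anchor → Thornfield: 51% × 100% × 6% = 3.06%.
Total: 13.2% + 3.06% = 16.26%.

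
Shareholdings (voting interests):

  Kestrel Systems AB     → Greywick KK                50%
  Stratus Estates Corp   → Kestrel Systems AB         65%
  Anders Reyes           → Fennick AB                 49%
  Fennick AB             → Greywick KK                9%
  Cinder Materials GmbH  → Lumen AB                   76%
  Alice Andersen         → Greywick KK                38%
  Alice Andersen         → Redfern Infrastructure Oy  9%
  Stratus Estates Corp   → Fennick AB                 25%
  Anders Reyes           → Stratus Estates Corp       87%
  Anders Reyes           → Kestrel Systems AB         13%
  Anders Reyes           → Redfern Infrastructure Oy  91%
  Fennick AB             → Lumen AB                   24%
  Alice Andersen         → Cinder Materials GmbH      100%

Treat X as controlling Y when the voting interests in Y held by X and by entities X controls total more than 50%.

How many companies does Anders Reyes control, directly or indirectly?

5

Anders holds 87% of Stratus, so Anders controls Stratus.
Anders holds 91% of Redfern, so Anders controls Redfern.
Stratus and Anders together hold 65% + 13% = 78% of Kestrel, so Anders controls Kestrel.
Stratus and Anders together hold 25% + 49% = 74% of Fennick, so Anders controls Fennick.
Kestrel and Fennick together hold 50% + 9% = 59% of Greywick, so Anders controls Greywick.
No other company's threshold is met.
Anders controls 5 companies.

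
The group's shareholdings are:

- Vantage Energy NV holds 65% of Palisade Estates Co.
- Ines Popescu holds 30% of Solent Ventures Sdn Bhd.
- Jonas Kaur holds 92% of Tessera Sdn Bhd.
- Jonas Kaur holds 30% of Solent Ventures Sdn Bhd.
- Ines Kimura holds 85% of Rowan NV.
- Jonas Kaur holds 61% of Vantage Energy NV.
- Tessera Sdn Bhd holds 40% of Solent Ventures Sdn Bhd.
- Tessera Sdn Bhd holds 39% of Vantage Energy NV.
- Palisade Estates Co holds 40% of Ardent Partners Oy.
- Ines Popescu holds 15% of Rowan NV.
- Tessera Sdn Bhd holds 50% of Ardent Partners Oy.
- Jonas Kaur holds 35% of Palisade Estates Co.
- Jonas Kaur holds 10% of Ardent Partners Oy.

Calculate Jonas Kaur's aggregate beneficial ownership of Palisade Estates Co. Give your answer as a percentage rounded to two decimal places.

97.97%

Jonas reaches Palisade along 3 paths.
Direct stake: 35% = 35%.
Via Tessera → Vantage: 92% × 39% × 65% = 23.322%.
Via Vantage: 61% × 65% = 39.65%.
Total: 35% + 23.322% + 39.65% = 97.972%.
Rounded: 97.97%.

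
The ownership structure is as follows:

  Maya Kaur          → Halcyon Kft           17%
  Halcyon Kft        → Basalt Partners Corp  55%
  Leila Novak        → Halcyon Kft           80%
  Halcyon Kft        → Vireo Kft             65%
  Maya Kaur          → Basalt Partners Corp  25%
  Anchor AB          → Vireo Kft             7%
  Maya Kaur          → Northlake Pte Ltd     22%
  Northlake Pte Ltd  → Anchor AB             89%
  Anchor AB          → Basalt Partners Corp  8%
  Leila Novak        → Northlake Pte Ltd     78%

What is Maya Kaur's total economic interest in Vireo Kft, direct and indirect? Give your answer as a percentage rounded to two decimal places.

Maya reaches Vireo along 2 paths.
Via Halcyon: 17% × 65% = 11.05%.
Via Northlake → Anchor: 22% × 89% × 7% = 1.3706%.
Total: 11.05% + 1.3706% = 12.4206%.
Rounded: 12.42%.

12.42%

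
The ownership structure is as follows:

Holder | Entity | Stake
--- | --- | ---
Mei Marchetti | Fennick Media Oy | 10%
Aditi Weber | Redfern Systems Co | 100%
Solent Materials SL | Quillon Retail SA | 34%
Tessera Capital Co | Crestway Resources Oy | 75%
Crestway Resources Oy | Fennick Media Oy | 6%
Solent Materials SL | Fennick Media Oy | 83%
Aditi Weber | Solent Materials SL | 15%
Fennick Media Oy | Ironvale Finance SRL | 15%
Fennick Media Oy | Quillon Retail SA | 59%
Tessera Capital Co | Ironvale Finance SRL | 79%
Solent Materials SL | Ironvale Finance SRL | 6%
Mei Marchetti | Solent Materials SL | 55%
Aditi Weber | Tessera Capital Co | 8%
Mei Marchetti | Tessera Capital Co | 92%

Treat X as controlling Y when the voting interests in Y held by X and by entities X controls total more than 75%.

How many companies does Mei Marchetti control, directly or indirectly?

Mei holds 92% of Tessera, so Mei controls Tessera.
Tessera holds 79% of Ironvale, so Mei controls Ironvale.
No other company's threshold is met.
Mei controls 2 companies.

2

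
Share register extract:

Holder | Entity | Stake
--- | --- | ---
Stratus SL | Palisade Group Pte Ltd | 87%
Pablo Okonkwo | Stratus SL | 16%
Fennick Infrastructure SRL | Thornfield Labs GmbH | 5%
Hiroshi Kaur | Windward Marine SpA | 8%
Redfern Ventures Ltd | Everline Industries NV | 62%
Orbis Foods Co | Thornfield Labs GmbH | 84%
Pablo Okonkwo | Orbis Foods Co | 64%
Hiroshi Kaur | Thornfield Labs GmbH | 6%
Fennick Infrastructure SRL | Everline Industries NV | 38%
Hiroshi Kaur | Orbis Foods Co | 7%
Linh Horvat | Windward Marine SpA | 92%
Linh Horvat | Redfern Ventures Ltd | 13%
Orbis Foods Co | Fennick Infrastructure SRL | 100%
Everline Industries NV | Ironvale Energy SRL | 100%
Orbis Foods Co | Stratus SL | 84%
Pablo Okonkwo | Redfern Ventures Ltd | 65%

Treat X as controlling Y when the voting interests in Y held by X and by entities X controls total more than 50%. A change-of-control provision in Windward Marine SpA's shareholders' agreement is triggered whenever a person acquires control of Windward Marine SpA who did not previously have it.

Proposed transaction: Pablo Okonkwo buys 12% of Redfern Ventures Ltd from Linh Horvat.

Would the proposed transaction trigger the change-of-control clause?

The purchase adds only to Pablo's holdings (Linh's stake shrinks), so Pablo is the only person who could newly come to control Windward.
Pablo holds 65% of Redfern, so Pablo controls Redfern.
Pablo holds 64% of Orbis, so Pablo controls Orbis.
Orbis holds 100% of Fennick, so Pablo controls Fennick.
Pablo and Orbis together hold 16% + 84% = 100% of Stratus, so Pablo controls Stratus.
Fennick and Redfern together hold 38% + 62% = 100% of Everline, so Pablo controls Everline.
Orbis and Fennick together hold 84% + 5% = 89% of Thornfield, so Pablo controls Thornfield.
Everline holds 100% of Ironvale, so Pablo controls Ironvale.
Stratus holds 87% of Palisade, so Pablo controls Palisade.
Neither Pablo nor any entity Pablo controls holds any voting interest in Windward.
So before the transaction, Pablo does not control Windward.
After the purchase, Pablo's direct stake in Redfern rises to 65% + 12% = 77%, and Linh's stake falls to 1%.
Pablo holds 77% of Redfern, so Pablo controls Redfern.
After the transaction, neither Pablo nor any entity Pablo controls holds a voting interest in Windward, so Pablo still does not control it.
No new person acquires control, so the clause is not triggered.

No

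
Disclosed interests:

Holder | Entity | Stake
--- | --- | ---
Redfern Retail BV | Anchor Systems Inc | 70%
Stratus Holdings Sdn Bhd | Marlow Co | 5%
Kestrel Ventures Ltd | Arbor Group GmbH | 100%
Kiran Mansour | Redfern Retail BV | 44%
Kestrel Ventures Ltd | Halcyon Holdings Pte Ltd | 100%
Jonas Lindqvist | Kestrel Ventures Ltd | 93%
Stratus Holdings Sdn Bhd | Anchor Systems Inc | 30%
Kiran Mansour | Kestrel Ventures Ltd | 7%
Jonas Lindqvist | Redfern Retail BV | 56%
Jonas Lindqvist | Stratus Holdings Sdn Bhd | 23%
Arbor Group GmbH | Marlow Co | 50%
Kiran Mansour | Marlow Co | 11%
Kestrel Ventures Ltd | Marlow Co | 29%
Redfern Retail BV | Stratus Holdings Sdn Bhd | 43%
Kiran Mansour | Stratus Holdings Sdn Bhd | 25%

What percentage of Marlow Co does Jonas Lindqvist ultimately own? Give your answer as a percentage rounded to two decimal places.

Jonas reaches Marlow along 4 paths.
Via Kestrel: 93% × 29% = 26.97%.
Via Redfern → Stratus: 56% × 43% × 5% = 1.204%.
Via Stratus: 23% × 5% = 1.15%.
Via Kestrel → Arbor: 93% × 100% × 50% = 46.5%.
Total: 26.97% + 1.204% + 1.15% + 46.5% = 75.824%.
Rounded: 75.82%.

75.82%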